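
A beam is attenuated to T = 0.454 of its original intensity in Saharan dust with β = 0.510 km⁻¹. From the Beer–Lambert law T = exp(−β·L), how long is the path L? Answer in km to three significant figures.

1.55 km

Beer–Lambert: T = exp(−βL) ⇒ L = −ln(T)/β = −ln(0.454)/0.510 = 0.7897/0.510 = 1.548 km.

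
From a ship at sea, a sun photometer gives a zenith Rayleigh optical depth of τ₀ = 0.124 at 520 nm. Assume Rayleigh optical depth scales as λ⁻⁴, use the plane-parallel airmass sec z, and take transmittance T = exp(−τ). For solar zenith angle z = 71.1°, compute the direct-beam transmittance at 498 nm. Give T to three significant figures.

sec 71.1° = 3.0872.
τ = 0.124 × (520/498)⁴ × 3.0872 = 0.124 × 1.1888 × 3.0872 = 0.4551.
T = exp(−0.4551) = 0.6344.

0.634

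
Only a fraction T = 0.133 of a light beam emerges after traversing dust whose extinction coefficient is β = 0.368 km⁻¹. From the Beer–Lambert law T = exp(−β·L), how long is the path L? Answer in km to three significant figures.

Beer–Lambert: T = exp(−βL) ⇒ L = −ln(T)/β = −ln(0.133)/0.368 = 2.0174/0.368 = 5.482 km.

5.48 km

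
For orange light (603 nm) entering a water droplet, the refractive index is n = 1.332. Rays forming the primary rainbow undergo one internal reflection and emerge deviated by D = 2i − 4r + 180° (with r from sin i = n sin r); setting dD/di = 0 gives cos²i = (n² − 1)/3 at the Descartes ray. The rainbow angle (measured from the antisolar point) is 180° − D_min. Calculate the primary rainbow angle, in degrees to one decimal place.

cos²i = (1.77422 − 1)/3 = 0.25807; i = arccos(0.50801) = 59.469°.
sin r = sin 59.469°/1.332 = 0.64666; r = 40.290°.
D_min = 2·59.469° − 4·40.290° + 180° = 137.776°.
Rainbow angle = 180° − D_min = 42.224°.

42.2°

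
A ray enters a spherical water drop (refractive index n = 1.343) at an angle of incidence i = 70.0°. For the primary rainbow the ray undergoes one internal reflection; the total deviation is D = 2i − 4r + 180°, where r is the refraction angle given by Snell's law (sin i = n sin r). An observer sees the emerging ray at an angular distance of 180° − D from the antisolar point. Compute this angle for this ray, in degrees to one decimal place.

37.6°

sin r = sin 70.0° / 1.343 = 0.9397/1.343 = 0.6997; r = 44.40°.
D = 2·70.0° − 4·44.40° + 180° = 140.00° − 177.61° + 180° = 142.39°.
Angle from antisolar point = 180° − D = 37.61°.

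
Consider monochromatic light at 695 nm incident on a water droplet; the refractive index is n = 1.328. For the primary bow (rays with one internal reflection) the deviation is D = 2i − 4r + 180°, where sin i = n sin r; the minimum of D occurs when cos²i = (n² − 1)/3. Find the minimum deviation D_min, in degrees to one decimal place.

137.2°

cos²i = (1.76358 − 1)/3 = 0.25453; i = arccos(0.50451) = 59.701°.
sin r = sin 59.701°/1.328 = 0.65016; r = 40.553°.
D_min = 2·59.701° − 4·40.553° + 180° = 137.189°.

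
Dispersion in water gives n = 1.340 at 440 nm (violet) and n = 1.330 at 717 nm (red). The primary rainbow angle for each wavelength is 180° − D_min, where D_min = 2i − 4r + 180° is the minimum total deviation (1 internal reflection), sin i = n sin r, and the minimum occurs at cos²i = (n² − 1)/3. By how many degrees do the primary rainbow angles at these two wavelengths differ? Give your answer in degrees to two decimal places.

At 440 nm (n = 1.340): cos²i = 0.26520 → i = 59.004°, r = 39.770°, D_min = 138.929°, rainbow angle = 41.071°.
At 717 nm (n = 1.330): cos²i = 0.25630 → i = 59.585°, r = 40.422°, D_min = 137.484°, rainbow angle = 42.516°.
Angular width = |41.071° − 42.516°| = 1.445°.

1.45°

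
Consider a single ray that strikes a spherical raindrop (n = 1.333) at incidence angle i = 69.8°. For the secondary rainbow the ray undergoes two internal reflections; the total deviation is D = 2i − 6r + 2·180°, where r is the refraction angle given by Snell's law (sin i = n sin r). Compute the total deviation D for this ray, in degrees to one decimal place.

231.1°

sin r = sin 69.8° / 1.333 = 0.9385/1.333 = 0.7040; r = 44.75°.
D = 2·69.8° − 6·44.75° + 2·180° = 139.60° − 268.52° + 360° = 231.08°.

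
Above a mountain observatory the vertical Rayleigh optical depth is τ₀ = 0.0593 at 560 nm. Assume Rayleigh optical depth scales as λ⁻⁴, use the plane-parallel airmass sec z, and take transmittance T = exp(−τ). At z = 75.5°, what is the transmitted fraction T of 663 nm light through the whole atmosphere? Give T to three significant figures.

sec 75.5° = 3.9939.
τ = 0.0593 × (560/663)⁴ × 3.9939 = 0.0593 × 0.5090 × 3.9939 = 0.1205.
T = exp(−0.1205) = 0.8864.

0.886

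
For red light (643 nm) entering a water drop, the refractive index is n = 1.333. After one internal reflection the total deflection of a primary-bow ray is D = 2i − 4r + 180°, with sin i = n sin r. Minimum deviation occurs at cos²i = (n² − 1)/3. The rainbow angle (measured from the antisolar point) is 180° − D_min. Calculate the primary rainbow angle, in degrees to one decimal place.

cos²i = (1.77689 − 1)/3 = 0.25896; i = arccos(0.50888) = 59.410°.
sin r = sin 59.410°/1.333 = 0.64579; r = 40.225°.
D_min = 2·59.410° − 4·40.225° + 180° = 137.922°.
Rainbow angle = 180° − D_min = 42.078°.

42.1°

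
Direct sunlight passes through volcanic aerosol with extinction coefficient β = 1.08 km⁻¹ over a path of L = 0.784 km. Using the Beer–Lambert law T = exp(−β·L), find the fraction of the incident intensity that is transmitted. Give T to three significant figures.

τ = β·L = 1.08 × 0.784 = 0.8467.
T = exp(−0.8467) = 0.4288.

0.429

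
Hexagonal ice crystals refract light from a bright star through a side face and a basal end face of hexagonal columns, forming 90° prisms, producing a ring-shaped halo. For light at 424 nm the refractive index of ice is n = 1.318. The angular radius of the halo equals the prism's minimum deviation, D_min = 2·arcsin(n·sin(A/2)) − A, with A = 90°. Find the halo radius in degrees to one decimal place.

47.5°

n·sin(A/2) = 1.318 × sin 45° = 1.318 × 0.7071 = 0.9320.
D_min = 2·arcsin(0.9320) − 90° = 2 × 68.743° − 90° = 47.487°.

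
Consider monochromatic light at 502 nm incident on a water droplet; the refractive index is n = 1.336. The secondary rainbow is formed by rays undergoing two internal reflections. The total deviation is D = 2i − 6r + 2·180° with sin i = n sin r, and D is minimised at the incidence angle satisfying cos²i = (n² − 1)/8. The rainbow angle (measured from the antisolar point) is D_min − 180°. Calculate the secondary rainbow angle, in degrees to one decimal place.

cos²i = (1.78490 − 1)/8 = 0.09811; i = arccos(0.31323) = 71.746°.
sin r = sin 71.746°/1.336 = 0.71084; r = 45.303°.
D_min = 2·71.746° − 6·45.303° + 360° = 231.674°.
Rainbow angle = D_min − 180° = 51.674°.

51.7°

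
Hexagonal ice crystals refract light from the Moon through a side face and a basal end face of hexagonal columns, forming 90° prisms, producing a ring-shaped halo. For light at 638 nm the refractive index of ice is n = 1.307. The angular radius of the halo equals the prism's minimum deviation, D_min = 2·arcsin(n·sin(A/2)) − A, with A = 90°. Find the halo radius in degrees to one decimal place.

n·sin(A/2) = 1.307 × sin 45° = 1.307 × 0.7071 = 0.9242.
D_min = 2·arcsin(0.9242) − 90° = 2 × 67.546° − 90° = 45.093°.

45.1°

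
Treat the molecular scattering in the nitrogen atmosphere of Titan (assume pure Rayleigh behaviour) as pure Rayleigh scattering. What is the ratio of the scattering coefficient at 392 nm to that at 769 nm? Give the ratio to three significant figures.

14.8

Rayleigh scattering ∝ λ⁻⁴, so the ratio of coefficients is the inverse fourth power of the wavelength ratio.
σ(392)/σ(769) = (769/392)⁴ = (1.9617)⁴ = 14.81.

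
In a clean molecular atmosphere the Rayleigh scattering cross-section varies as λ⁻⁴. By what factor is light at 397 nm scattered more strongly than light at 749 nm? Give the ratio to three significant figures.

Rayleigh scattering ∝ λ⁻⁴, so the ratio of coefficients is the inverse fourth power of the wavelength ratio.
σ(397)/σ(749) = (749/397)⁴ = (1.8866)⁴ = 12.67.

12.7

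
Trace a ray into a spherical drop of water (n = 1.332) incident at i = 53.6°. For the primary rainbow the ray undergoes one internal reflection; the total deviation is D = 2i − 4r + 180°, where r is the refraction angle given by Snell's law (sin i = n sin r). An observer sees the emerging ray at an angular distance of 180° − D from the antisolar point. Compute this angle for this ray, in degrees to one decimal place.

41.5°

sin r = sin 53.6° / 1.332 = 0.8049/1.332 = 0.6043; r = 37.18°.
D = 2·53.6° − 4·37.18° + 180° = 107.20° − 148.71° + 180° = 138.49°.
Angle from antisolar point = 180° − D = 41.51°.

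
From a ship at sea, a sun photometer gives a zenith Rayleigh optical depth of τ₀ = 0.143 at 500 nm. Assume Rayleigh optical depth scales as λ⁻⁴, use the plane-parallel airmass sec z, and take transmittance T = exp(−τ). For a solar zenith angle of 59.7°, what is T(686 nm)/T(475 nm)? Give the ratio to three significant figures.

Airmass: sec 59.7° = 1.9821.
τ(686 nm) = 0.143 × (500/686)⁴ × 1.9821 = 0.143 × 0.2822 × 1.9821 = 0.0800.
τ(475 nm) = 0.143 × (500/475)⁴ × 1.9821 = 0.143 × 1.2277 × 1.9821 = 0.3480.
T(686)/T(475) = exp(τ_B − τ_A) = exp(0.2680) = 1.3073.

1.31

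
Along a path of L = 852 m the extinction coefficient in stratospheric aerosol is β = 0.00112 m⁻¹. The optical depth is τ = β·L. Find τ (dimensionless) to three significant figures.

0.954

τ = β·L = 0.00112 × 852 = 0.9542.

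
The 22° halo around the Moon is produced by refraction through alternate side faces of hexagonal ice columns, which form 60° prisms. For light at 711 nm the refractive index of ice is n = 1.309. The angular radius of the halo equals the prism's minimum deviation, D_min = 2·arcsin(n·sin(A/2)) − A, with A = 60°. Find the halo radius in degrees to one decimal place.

n·sin(A/2) = 1.309 × sin 30° = 1.309 × 0.5000 = 0.6545.
D_min = 2·arcsin(0.6545) − 60° = 2 × 40.882° − 60° = 21.763°.

21.8°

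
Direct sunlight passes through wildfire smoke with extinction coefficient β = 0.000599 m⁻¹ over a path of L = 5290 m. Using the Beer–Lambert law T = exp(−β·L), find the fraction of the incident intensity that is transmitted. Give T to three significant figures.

τ = β·L = 0.000599 × 5290 = 3.1687.
T = exp(−3.1687) = 0.0421.

0.0421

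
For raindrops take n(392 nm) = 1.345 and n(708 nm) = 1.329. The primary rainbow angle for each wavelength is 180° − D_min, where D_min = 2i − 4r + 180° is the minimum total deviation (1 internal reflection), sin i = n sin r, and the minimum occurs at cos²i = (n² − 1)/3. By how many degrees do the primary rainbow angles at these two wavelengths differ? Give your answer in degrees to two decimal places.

At 392 nm (n = 1.345): cos²i = 0.26967 → i = 58.715°, r = 39.448°, D_min = 139.635°, rainbow angle = 40.365°.
At 708 nm (n = 1.329): cos²i = 0.25541 → i = 59.643°, r = 40.487°, D_min = 137.337°, rainbow angle = 42.663°.
Angular width = |40.365° − 42.663°| = 2.299°.

2.30°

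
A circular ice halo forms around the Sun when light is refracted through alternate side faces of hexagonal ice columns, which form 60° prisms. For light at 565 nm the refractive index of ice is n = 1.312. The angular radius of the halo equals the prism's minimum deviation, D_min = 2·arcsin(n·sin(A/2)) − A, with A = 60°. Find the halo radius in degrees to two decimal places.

21.99°

n·sin(A/2) = 1.312 × sin 30° = 1.312 × 0.5000 = 0.6560.
D_min = 2·arcsin(0.6560) − 60° = 2 × 40.996° − 60° = 21.991°.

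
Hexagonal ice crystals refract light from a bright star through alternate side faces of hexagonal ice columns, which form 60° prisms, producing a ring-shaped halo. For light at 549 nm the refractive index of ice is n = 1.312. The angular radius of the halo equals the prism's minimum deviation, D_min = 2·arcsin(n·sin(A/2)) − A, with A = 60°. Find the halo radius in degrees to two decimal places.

n·sin(A/2) = 1.312 × sin 30° = 1.312 × 0.5000 = 0.6560.
D_min = 2·arcsin(0.6560) − 60° = 2 × 40.996° − 60° = 21.991°.

21.99°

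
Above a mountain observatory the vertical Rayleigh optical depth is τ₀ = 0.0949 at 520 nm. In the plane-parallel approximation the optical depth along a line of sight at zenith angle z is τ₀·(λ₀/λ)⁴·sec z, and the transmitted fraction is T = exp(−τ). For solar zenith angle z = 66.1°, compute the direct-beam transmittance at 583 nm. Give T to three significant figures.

0.862

sec 66.1° = 2.4683.
τ = 0.0949 × (520/583)⁴ × 2.4683 = 0.0949 × 0.6329 × 2.4683 = 0.1483.
T = exp(−0.1483) = 0.8622.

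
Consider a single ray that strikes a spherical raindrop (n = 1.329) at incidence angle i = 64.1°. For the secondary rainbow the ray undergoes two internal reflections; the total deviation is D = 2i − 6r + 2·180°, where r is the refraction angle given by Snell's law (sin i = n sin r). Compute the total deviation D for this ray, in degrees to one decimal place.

232.6°

sin r = sin 64.1° / 1.329 = 0.8996/1.329 = 0.6769; r = 42.60°.
D = 2·64.1° − 6·42.60° + 2·180° = 128.20° − 255.60° + 360° = 232.60°.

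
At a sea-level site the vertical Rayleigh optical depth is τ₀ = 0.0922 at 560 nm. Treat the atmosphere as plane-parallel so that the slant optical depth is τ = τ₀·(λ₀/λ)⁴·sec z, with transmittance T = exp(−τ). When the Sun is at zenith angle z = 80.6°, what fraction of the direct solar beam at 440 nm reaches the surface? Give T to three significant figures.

0.227

sec 80.6° = 6.1227.
τ = 0.0922 × (560/440)⁴ × 6.1227 = 0.0922 × 2.6239 × 6.1227 = 1.4812.
T = exp(−1.4812) = 0.2274.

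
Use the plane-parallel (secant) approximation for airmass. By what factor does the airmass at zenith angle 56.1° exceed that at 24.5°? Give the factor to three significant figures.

1.63

X(56.1°)/X(24.5°) = sec 56.1° / sec 24.5° = cos 24.5° / cos 56.1° = 0.9100/0.5577 = 1.6315.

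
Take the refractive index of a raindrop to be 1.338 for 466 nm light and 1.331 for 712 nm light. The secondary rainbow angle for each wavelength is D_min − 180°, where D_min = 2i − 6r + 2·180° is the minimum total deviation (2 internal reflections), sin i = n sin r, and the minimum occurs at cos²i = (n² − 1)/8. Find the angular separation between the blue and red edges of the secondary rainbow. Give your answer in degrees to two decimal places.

At 466 nm (n = 1.338): cos²i = 0.09878 → i = 71.682°, r = 45.195°, D_min = 232.193°, rainbow angle = 52.193°.
At 712 nm (n = 1.331): cos²i = 0.09645 → i = 71.907°, r = 45.575°, D_min = 230.365°, rainbow angle = 50.365°.
Angular width = |52.193° − 50.365°| = 1.828°.

1.83°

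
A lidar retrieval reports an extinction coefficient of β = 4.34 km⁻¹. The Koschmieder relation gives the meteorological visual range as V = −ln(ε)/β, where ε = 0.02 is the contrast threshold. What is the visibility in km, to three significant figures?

0.901 km

V = −ln(0.02) / 4.34 = 3.912 / 4.34 = 0.9014 km.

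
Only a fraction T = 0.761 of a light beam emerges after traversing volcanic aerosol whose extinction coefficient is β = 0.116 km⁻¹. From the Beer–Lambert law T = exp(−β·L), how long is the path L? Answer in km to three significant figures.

Beer–Lambert: T = exp(−βL) ⇒ L = −ln(T)/β = −ln(0.761)/0.116 = 0.2731/0.116 = 2.354 km.

2.35 km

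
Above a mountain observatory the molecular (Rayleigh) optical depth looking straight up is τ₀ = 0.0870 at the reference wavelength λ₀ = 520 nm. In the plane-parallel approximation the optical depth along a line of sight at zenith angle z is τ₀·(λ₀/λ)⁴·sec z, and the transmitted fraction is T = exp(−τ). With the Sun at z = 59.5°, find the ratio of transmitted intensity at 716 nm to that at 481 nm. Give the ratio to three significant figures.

Airmass: sec 59.5° = 1.9703.
τ(716 nm) = 0.0870 × (520/716)⁴ × 1.9703 = 0.0870 × 0.2782 × 1.9703 = 0.0477.
τ(481 nm) = 0.0870 × (520/481)⁴ × 1.9703 = 0.0870 × 1.3659 × 1.9703 = 0.2341.
T(716)/T(481) = exp(τ_B − τ_A) = exp(0.1865) = 1.2050.

1.20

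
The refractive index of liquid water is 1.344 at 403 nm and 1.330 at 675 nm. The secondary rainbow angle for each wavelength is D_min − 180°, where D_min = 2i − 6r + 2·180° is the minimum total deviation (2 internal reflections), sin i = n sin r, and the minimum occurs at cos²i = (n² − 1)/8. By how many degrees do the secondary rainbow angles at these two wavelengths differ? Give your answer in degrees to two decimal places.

3.63°

At 403 nm (n = 1.344): cos²i = 0.10079 → i = 71.490°, r = 44.874°, D_min = 233.733°, rainbow angle = 53.733°.
At 675 nm (n = 1.330): cos²i = 0.09611 → i = 71.940°, r = 45.630°, D_min = 230.101°, rainbow angle = 50.101°.
Angular width = |53.733° − 50.101°| = 3.632°.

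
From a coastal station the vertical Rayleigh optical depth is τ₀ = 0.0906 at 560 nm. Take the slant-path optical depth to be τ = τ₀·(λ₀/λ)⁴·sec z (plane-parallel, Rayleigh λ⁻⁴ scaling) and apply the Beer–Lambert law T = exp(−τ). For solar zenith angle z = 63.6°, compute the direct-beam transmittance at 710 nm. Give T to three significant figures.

sec 63.6° = 2.2490.
τ = 0.0906 × (560/710)⁴ × 2.2490 = 0.0906 × 0.3870 × 2.2490 = 0.0789.
T = exp(−0.0789) = 0.9242.

0.924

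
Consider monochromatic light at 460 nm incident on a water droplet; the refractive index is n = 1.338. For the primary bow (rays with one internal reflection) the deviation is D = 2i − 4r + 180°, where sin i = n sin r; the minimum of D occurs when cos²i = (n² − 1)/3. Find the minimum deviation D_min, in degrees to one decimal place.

cos²i = (1.79024 − 1)/3 = 0.26341; i = arccos(0.51324) = 59.120°.
sin r = sin 59.120°/1.338 = 0.64144; r = 39.899°.
D_min = 2·59.120° − 4·39.899° + 180° = 138.643°.

138.6°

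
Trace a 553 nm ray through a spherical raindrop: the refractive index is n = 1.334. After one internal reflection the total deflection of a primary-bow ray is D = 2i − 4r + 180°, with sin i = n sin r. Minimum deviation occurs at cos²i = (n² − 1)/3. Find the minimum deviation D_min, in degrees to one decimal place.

138.1°

cos²i = (1.77956 − 1)/3 = 0.25985; i = arccos(0.50976) = 59.352°.
sin r = sin 59.352°/1.334 = 0.64492; r = 40.159°.
D_min = 2·59.352° − 4·40.159° + 180° = 138.067°.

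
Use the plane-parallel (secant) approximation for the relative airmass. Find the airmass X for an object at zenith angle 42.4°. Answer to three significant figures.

X = sec z = 1/cos 42.4° = 1/0.7385 = 1.3542.

1.35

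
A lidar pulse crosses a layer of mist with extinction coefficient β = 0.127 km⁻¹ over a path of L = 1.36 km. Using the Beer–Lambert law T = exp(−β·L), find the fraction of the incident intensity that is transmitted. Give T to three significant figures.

0.841

τ = β·L = 0.127 × 1.36 = 0.1727.
T = exp(−0.1727) = 0.8414.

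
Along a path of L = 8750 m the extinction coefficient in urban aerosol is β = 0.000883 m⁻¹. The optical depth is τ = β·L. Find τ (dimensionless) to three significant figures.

τ = β·L = 0.000883 × 8750 = 7.7263.

7.73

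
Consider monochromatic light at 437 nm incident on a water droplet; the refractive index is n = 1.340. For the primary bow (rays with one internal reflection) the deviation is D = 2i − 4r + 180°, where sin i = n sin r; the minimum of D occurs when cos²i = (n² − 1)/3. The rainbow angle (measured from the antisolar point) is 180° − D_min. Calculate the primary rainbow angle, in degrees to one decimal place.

41.1°

cos²i = (1.79560 − 1)/3 = 0.26520; i = arccos(0.51498) = 59.004°.
sin r = sin 59.004°/1.340 = 0.63971; r = 39.770°.
D_min = 2·59.004° − 4·39.770° + 180° = 138.929°.
Rainbow angle = 180° − D_min = 41.071°.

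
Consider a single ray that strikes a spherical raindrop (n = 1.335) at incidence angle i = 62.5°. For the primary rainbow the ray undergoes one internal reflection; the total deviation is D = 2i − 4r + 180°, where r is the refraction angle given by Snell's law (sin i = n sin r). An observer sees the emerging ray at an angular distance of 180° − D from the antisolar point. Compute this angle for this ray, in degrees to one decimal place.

41.6°

sin r = sin 62.5° / 1.335 = 0.8870/1.335 = 0.6644; r = 41.64°.
D = 2·62.5° − 4·41.64° + 180° = 125.00° − 166.55° + 180° = 138.45°.
Angle from antisolar point = 180° − D = 41.55°.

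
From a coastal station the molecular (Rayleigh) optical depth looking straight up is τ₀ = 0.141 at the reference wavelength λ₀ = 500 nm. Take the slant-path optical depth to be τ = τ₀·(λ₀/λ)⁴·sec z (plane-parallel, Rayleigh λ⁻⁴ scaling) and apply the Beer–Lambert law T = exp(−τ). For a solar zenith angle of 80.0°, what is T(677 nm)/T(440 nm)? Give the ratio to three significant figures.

3.04

Airmass: sec 80.0° = 5.7588.
τ(677 nm) = 0.141 × (500/677)⁴ × 5.7588 = 0.141 × 0.2975 × 5.7588 = 0.2416.
τ(440 nm) = 0.141 × (500/440)⁴ × 5.7588 = 0.141 × 1.6675 × 5.7588 = 1.3540.
T(677)/T(440) = exp(τ_B − τ_A) = exp(1.1124) = 3.0417.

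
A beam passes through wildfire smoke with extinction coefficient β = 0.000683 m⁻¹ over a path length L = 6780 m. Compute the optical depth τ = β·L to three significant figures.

τ = β·L = 0.000683 × 6780 = 4.6307.

4.63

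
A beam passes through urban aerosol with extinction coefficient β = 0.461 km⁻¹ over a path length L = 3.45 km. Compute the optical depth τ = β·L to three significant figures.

1.59

τ = β·L = 0.461 × 3.45 = 1.5905.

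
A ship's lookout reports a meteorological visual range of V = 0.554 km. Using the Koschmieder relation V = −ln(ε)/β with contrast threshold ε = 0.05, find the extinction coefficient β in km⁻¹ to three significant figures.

β = −ln(0.05) / V = 2.996 / 0.554 = 5.4075 km⁻¹.

5.41 km⁻¹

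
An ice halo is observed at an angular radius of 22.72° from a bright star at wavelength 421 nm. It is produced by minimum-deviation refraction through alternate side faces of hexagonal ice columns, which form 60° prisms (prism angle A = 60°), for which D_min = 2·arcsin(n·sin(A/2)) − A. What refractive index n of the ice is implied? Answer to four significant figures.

Rearranging: n = sin((D_min + A)/2) / sin(A/2).
(D_min + A)/2 = (22.72° + 60°)/2 = 41.360°.
n = sin 41.360° / sin 30° = 0.6608 / 0.5000 = 1.3216.

1.322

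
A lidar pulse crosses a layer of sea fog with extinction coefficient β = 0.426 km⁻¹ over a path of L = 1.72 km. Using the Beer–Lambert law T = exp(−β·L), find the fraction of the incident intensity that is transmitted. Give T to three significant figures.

0.481

τ = β·L = 0.426 × 1.72 = 0.7327.
T = exp(−0.7327) = 0.4806.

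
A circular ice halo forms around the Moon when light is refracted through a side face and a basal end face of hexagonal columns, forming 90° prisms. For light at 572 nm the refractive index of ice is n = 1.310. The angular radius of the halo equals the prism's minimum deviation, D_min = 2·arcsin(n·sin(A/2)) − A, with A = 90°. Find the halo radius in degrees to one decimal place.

45.7°

n·sin(A/2) = 1.310 × sin 45° = 1.310 × 0.7071 = 0.9263.
D_min = 2·arcsin(0.9263) − 90° = 2 × 67.867° − 90° = 45.733°.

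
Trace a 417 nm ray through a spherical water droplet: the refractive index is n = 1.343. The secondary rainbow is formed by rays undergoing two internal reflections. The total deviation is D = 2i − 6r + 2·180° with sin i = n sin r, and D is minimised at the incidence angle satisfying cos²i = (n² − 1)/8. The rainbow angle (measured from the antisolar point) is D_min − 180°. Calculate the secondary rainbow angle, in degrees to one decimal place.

cos²i = (1.80365 − 1)/8 = 0.10046; i = arccos(0.31695) = 71.522°.
sin r = sin 71.522°/1.343 = 0.70621; r = 44.928°.
D_min = 2·71.522° − 6·44.928° + 360° = 233.478°.
Rainbow angle = D_min − 180° = 53.478°.

53.5°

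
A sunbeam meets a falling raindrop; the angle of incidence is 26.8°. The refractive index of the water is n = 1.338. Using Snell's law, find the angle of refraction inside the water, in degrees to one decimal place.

Snell: sin θ_r = sin θ_i / n = sin 26.8° / 1.338 = 0.4509 / 1.338 = 0.3370.
θ_r = arcsin(0.3370) = 19.69°.

19.7°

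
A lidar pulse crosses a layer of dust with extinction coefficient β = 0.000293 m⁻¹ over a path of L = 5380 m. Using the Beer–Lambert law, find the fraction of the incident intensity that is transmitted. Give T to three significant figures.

0.207

τ = β·L = 0.000293 × 5380 = 1.5763.
T = exp(−1.5763) = 0.2067.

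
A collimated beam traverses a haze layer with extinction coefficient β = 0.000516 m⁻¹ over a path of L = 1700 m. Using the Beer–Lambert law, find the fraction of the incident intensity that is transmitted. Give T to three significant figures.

τ = β·L = 0.000516 × 1700 = 0.8772.
T = exp(−0.8772) = 0.4159.

0.416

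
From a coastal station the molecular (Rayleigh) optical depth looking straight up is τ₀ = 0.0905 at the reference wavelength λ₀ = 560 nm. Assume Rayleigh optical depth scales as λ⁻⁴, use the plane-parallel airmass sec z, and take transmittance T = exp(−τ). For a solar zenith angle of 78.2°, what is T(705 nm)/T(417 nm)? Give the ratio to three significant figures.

Airmass: sec 78.2° = 4.8901.
τ(705 nm) = 0.0905 × (560/705)⁴ × 4.8901 = 0.0905 × 0.3981 × 4.8901 = 0.1762.
τ(417 nm) = 0.0905 × (560/417)⁴ × 4.8901 = 0.0905 × 3.2524 × 4.8901 = 1.4394.
T(705)/T(417) = exp(τ_B − τ_A) = exp(1.2632) = 3.5367.

3.54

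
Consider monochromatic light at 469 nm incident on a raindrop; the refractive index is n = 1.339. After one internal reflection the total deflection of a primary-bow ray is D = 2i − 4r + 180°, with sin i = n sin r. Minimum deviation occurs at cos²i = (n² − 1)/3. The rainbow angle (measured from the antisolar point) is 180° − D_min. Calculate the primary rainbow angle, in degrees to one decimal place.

cos²i = (1.79292 − 1)/3 = 0.26431; i = arccos(0.51411) = 59.062°.
sin r = sin 59.062°/1.339 = 0.64057; r = 39.834°.
D_min = 2·59.062° − 4·39.834° + 180° = 138.786°.
Rainbow angle = 180° − D_min = 41.214°.

41.2°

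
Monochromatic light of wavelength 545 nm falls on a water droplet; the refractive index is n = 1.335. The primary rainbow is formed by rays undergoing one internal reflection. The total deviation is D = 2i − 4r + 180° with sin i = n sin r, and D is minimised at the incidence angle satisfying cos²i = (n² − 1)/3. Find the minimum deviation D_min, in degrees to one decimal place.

138.2°

cos²i = (1.78222 − 1)/3 = 0.26074; i = arccos(0.51063) = 59.294°.
sin r = sin 59.294°/1.335 = 0.64405; r = 40.094°.
D_min = 2·59.294° − 4·40.094° + 180° = 138.212°.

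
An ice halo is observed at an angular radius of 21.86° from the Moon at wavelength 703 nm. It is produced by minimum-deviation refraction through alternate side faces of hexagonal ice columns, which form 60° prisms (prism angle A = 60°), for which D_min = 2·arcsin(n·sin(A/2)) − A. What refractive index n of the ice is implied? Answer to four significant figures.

1.310

Rearranging: n = sin((D_min + A)/2) / sin(A/2).
(D_min + A)/2 = (21.86° + 60°)/2 = 40.930°.
n = sin 40.930° / sin 30° = 0.6551 / 0.5000 = 1.3103.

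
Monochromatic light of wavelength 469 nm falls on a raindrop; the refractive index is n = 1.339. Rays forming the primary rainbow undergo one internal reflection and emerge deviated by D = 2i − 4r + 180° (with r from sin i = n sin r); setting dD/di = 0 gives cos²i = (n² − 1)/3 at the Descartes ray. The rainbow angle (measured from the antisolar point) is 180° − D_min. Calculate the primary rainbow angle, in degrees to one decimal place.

41.2°

cos²i = (1.79292 − 1)/3 = 0.26431; i = arccos(0.51411) = 59.062°.
sin r = sin 59.062°/1.339 = 0.64057; r = 39.834°.
D_min = 2·59.062° − 4·39.834° + 180° = 138.786°.
Rainbow angle = 180° − D_min = 41.214°.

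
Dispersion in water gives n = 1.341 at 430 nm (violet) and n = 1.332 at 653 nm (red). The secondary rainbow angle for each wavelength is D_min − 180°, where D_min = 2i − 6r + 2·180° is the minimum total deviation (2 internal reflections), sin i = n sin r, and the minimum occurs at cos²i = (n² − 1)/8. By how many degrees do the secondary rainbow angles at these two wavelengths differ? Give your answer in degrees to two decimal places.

2.34°

At 430 nm (n = 1.341): cos²i = 0.09979 → i = 71.586°, r = 45.034°, D_min = 232.966°, rainbow angle = 52.966°.
At 653 nm (n = 1.332): cos²i = 0.09678 → i = 71.875°, r = 45.520°, D_min = 230.628°, rainbow angle = 50.628°.
Angular width = |52.966° − 50.628°| = 2.337°.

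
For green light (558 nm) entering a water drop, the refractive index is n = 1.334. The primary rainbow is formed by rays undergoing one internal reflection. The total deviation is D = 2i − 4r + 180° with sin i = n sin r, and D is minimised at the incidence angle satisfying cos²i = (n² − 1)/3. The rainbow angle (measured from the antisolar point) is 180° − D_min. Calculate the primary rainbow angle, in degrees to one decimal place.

41.9°

cos²i = (1.77956 − 1)/3 = 0.25985; i = arccos(0.50976) = 59.352°.
sin r = sin 59.352°/1.334 = 0.64492; r = 40.159°.
D_min = 2·59.352° − 4·40.159° + 180° = 138.067°.
Rainbow angle = 180° − D_min = 41.933°.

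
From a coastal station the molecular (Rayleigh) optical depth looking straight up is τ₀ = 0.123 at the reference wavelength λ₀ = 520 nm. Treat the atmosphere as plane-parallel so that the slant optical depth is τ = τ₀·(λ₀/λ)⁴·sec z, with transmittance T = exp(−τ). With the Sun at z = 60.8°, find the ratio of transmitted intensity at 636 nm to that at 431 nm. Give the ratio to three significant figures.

Airmass: sec 60.8° = 2.0498.
τ(636 nm) = 0.123 × (520/636)⁴ × 2.0498 = 0.123 × 0.4469 × 2.0498 = 0.1127.
τ(431 nm) = 0.123 × (520/431)⁴ × 2.0498 = 0.123 × 2.1189 × 2.0498 = 0.5342.
T(636)/T(431) = exp(τ_B − τ_A) = exp(0.4215) = 1.5243.

1.52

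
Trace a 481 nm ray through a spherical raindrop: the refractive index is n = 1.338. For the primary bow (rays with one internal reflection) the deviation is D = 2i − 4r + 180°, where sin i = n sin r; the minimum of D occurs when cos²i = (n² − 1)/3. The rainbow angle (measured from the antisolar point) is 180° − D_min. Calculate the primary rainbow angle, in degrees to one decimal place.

cos²i = (1.79024 − 1)/3 = 0.26341; i = arccos(0.51324) = 59.120°.
sin r = sin 59.120°/1.338 = 0.64144; r = 39.899°.
D_min = 2·59.120° − 4·39.899° + 180° = 138.643°.
Rainbow angle = 180° − D_min = 41.357°.

41.4°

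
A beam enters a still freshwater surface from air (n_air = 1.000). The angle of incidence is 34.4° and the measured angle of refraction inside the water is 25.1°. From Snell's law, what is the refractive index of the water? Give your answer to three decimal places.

1.332

n = sin θ_i / sin θ_r = sin 34.4° / sin 25.1° = 0.5650 / 0.4242 = 1.3318.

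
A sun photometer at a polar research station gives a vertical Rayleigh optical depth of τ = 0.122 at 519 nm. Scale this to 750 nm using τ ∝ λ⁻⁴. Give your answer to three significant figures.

τ(750 nm) = τ(519 nm) × (519/750)⁴ = 0.122 × (0.6920)⁴ = 0.122 × 0.2293 = 0.0280.

0.0280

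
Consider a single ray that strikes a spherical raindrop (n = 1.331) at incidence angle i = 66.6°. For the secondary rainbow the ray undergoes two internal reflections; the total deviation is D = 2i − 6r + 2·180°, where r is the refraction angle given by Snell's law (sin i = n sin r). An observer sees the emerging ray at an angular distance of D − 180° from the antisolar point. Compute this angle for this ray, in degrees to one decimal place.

sin r = sin 66.6° / 1.331 = 0.9178/1.331 = 0.6895; r = 43.59°.
D = 2·66.6° − 6·43.59° + 2·180° = 133.20° − 261.55° + 360° = 231.65°.
Angle from antisolar point = D − 180° = 51.65°.

51.6°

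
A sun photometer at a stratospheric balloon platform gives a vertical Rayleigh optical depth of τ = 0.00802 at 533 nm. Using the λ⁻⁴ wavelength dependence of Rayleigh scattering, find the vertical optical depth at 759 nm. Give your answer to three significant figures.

τ(759 nm) = τ(533 nm) × (533/759)⁴ = 0.00802 × (0.7022)⁴ = 0.00802 × 0.2432 = 0.0020.

0.00195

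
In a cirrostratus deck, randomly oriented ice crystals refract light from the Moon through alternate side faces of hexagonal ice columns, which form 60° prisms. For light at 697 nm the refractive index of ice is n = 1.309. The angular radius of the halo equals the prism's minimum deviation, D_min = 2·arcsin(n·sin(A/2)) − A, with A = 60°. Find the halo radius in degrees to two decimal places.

n·sin(A/2) = 1.309 × sin 30° = 1.309 × 0.5000 = 0.6545.
D_min = 2·arcsin(0.6545) − 60° = 2 × 40.882° − 60° = 21.763°.

21.76°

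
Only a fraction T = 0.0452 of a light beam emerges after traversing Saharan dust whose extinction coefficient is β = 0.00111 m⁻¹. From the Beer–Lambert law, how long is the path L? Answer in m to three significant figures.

2790 m

Beer–Lambert: T = exp(−βL) ⇒ L = −ln(T)/β = −ln(0.0452)/0.00111 = 3.0967/0.00111 = 2790 m.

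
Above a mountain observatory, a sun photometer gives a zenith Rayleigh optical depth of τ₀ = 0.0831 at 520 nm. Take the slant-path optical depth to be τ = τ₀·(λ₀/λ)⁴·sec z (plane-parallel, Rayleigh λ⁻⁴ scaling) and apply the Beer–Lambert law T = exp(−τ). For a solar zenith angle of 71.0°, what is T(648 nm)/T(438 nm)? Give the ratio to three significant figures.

1.49

Airmass: sec 71.0° = 3.0716.
τ(648 nm) = 0.0831 × (520/648)⁴ × 3.0716 = 0.0831 × 0.4147 × 3.0716 = 0.1058.
τ(438 nm) = 0.0831 × (520/438)⁴ × 3.0716 = 0.0831 × 1.9866 × 3.0716 = 0.5071.
T(648)/T(438) = exp(τ_B − τ_A) = exp(0.4012) = 1.4937.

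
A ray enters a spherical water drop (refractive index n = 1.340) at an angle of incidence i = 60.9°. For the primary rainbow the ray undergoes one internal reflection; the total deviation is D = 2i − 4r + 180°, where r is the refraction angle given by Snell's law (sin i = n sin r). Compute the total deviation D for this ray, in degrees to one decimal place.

sin r = sin 60.9° / 1.340 = 0.8738/1.340 = 0.6521; r = 40.70°.
D = 2·60.9° − 4·40.70° + 180° = 121.80° − 162.79° + 180° = 139.01°.

139.0°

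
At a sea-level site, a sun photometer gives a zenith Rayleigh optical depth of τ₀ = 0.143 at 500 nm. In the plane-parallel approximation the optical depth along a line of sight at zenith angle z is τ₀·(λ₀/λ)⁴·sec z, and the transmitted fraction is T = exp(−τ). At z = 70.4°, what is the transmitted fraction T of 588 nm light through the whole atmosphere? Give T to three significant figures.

0.800

sec 70.4° = 2.9811.
τ = 0.143 × (500/588)⁴ × 2.9811 = 0.143 × 0.5228 × 2.9811 = 0.2229.
T = exp(−0.2229) = 0.8002.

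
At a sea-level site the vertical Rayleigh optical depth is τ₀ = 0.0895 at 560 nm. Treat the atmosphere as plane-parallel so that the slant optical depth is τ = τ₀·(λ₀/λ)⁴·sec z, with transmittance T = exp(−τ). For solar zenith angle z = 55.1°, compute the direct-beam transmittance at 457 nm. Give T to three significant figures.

sec 55.1° = 1.7478.
τ = 0.0895 × (560/457)⁴ × 1.7478 = 0.0895 × 2.2547 × 1.7478 = 0.3527.
T = exp(−0.3527) = 0.7028.

0.703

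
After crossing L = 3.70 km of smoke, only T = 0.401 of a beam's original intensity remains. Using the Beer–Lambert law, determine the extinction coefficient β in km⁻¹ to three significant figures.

Beer–Lambert: T = exp(−βL) ⇒ β = −ln(T)/L = −ln(0.401)/3.70 = 0.9138/3.70 = 0.247 km⁻¹.

0.247 km⁻¹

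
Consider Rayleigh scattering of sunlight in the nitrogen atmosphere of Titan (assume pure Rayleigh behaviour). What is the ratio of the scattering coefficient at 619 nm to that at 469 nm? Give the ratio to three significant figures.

Rayleigh scattering ∝ λ⁻⁴, so the ratio of coefficients is the inverse fourth power of the wavelength ratio.
σ(619)/σ(469) = (469/619)⁴ = (0.7577)⁴ = 0.3296.

0.330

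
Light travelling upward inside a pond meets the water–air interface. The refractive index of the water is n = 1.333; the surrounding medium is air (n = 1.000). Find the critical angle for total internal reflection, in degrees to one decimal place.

sin θ_c = n_air / n = 1.000 / 1.333 = 0.7502.
θ_c = arcsin(0.7502) = 48.61°.

48.6°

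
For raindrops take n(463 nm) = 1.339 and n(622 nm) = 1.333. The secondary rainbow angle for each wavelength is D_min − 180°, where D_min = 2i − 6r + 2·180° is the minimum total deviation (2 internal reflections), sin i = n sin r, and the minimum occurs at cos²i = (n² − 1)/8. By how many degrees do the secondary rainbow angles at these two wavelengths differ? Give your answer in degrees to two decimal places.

1.56°

At 463 nm (n = 1.339): cos²i = 0.09912 → i = 71.650°, r = 45.141°, D_min = 232.451°, rainbow angle = 52.451°.
At 622 nm (n = 1.333): cos²i = 0.09711 → i = 71.843°, r = 45.466°, D_min = 230.891°, rainbow angle = 50.891°.
Angular width = |52.451° − 50.891°| = 1.560°.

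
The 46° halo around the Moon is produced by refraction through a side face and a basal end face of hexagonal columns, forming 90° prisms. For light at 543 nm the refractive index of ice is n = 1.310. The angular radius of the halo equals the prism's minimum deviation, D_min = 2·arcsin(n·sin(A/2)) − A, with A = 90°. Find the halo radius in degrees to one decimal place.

n·sin(A/2) = 1.310 × sin 45° = 1.310 × 0.7071 = 0.9263.
D_min = 2·arcsin(0.9263) − 90° = 2 × 67.867° − 90° = 45.733°.

45.7°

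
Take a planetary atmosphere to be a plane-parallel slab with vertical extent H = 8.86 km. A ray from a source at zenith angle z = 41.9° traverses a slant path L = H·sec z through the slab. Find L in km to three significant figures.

11.9 km

sec z = 1/cos 41.9° = 1.3435.
L = 8.86 × 1.3435 = 11.904 km.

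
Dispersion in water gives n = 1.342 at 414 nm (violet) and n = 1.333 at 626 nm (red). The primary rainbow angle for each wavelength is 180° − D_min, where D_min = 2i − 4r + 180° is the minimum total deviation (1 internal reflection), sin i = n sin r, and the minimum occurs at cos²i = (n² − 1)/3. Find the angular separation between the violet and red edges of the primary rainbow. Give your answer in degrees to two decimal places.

1.29°

At 414 nm (n = 1.342): cos²i = 0.26699 → i = 58.888°, r = 39.641°, D_min = 139.213°, rainbow angle = 40.787°.
At 626 nm (n = 1.333): cos²i = 0.25896 → i = 59.410°, r = 40.225°, D_min = 137.922°, rainbow angle = 42.078°.
Angular width = |40.787° − 42.078°| = 1.291°.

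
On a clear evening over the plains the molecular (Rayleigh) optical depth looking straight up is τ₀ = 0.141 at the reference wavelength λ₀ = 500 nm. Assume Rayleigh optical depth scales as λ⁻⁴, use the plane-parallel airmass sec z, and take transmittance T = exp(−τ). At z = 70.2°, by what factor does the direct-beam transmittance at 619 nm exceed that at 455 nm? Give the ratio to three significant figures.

Airmass: sec 70.2° = 2.9521.
τ(619 nm) = 0.141 × (500/619)⁴ × 2.9521 = 0.141 × 0.4257 × 2.9521 = 0.1772.
τ(455 nm) = 0.141 × (500/455)⁴ × 2.9521 = 0.141 × 1.4583 × 2.9521 = 0.6070.
T(619)/T(455) = exp(τ_B − τ_A) = exp(0.4298) = 1.5369.

1.54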